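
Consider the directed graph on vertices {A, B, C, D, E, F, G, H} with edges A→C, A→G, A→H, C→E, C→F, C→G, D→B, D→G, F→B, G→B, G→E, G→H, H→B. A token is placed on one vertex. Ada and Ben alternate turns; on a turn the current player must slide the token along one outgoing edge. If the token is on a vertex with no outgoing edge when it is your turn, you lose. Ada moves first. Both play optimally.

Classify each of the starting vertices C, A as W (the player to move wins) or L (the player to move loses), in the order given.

Work bottom-up. With no move the player to move loses. Otherwise the position is W if at least one move leads to an L position for the opponent, and L if every move leads to a W.
Every edge goes from a vertex to one that appears earlier in the order B, E, F, H, G, D, C, A, so processing vertices in that order labels each vertex after all of its successors.
B: no outgoing edge → L
E: no outgoing edge → L
F: can move to B, which is L ⇒ W
H: can move to B, which is L ⇒ W
G: can move to E, which is L ⇒ W
D: can move to B, which is L ⇒ W
C: can move to E, which is L ⇒ W
A: moves to C(W), G(W), H(W); every one is W ⇒ L

C: W, A: L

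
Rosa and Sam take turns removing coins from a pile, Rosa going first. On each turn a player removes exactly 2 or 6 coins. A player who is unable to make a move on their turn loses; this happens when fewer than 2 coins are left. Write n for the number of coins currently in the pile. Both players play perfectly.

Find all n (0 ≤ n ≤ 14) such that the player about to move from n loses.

0, 1, 4, 5, 8, 9, 12, 13

Build the W/L table. Terminal = L. A non-terminal position is W if it has a move to some L; otherwise it is L.
n=0: no move → L
n=1: no move → L
n=2: can move to 0, which is L ⇒ W
n=3: can move to 1, which is L ⇒ W
n=4: the only move is to 2(W), a W ⇒ L
n=5: the only move is to 3(W), a W ⇒ L
n=6: can move to 4, which is L ⇒ W
n=7: can move to 5, which is L ⇒ W
n=8: moves to 6(W), 2(W); every one is W ⇒ L
n=9: moves to 7(W), 3(W); every one is W ⇒ L
n=10: can move to 8, which is L ⇒ W
n=11: can move to 9, which is L ⇒ W
n=12: moves to 10(W), 6(W); every one is W ⇒ L
n=13: moves to 11(W), 7(W); every one is W ⇒ L
n=14: can move to 12, which is L ⇒ W
The losing starting values of n are exactly the entries labelled L in this table (8 of them).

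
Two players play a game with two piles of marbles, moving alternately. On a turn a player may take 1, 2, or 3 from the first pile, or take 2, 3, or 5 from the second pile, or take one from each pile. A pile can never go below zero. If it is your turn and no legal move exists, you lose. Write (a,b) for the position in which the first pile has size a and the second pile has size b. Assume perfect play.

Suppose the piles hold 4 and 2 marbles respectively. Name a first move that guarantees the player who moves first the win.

Compute win/loss labels from the base case upward. A position with no move is L. Any other position is W if it can reach an L in one move, else L.
No move ever increases a pile, so every position that can arise here has a ≤ 4 and b ≤ 2; it is enough to label the cells with 0 ≤ a ≤ 4 and 0 ≤ b ≤ 2.
Every move lowers a or b (never raises either), so fill the grid row by row in increasing a, and left to right within a row: each cell's successors are then already labelled.
      b=0  b=1  b=2
a=0:    L    L    W
a=1:    W    W    W
a=2:    W    W    L
a=3:    W    W    W
a=4:    L    L    W
Cells with no legal move (terminal, hence L): (0,0), (0,1).
The remaining L cells, each justified by listing all of its moves:
(2,2): L (options (1,2)(W), (0,2)(W), (2,0)(W), (1,1)(W) are all W)
(4,0): L (options (3,0)(W), (2,0)(W), (1,0)(W) are all W)
(4,1): L (options (3,1)(W), (2,1)(W), (1,1)(W), (3,0)(W) are all W)
Every other cell has at least one move into one of the L cells above, so it is W.
From (4,2), the L positions reachable in one move are: (2,2), (4,0). Any move reaching one of these is winning.

Move to (2,2).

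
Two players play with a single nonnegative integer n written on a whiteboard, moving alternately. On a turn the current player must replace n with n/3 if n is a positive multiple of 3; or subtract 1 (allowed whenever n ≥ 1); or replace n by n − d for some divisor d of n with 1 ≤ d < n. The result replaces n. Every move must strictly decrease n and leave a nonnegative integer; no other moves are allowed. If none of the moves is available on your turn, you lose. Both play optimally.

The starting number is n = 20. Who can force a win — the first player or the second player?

Build the W/L table. Terminal = L. A non-terminal position is W if it has a move to some L; otherwise it is L.
n=0: no move → L
n=1: can move to 0, which is L ⇒ W
n=2: the only move is to 1(W), a W ⇒ L
n=3: can move to 2, which is L ⇒ W
n=4: can move to 2, which is L ⇒ W
n=5: the only move is to 4(W), a W ⇒ L
n=6: can move to 2, which is L ⇒ W
n=7: the only move is to 6(W), a W ⇒ L
n=8: can move to 7, which is L ⇒ W
n=9: moves to 3(W), 6(W), 8(W); every one is W ⇒ L
n=10: can move to 5, which is L ⇒ W
n=11: the only move is to 10(W), a W ⇒ L
n=12: can move to 9, which is L ⇒ W
n=13: the only move is to 12(W), a W ⇒ L
n=14: can move to 7, which is L ⇒ W
n=15: can move to 5, which is L ⇒ W
n=16: moves to 8(W), 12(W), 14(W), 15(W); every one is W ⇒ L
n=17: can move to 16, which is L ⇒ W
n=18: can move to 9, which is L ⇒ W
n=19: the only move is to 18(W), a W ⇒ L
n=20: can move to 16, which is L ⇒ W
From 20 the player to move can move to 16, reaching an L position.

The first player wins.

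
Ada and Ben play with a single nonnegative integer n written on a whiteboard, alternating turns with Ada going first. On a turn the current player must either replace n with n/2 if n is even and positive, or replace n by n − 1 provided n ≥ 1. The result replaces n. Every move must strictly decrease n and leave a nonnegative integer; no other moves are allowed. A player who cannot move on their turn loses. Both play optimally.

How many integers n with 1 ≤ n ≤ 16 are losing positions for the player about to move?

7

Label each position W (a win for the player to move) or L (a loss). A position with no legal move is L; any other position is W exactly when some move reaches an L, and L when every move reaches a W.
n=0: no move → L
n=1: W (go to 0, an L position)
n=2: L (sole option 1(W) is W)
n=3: W (go to 2, an L position)
n=4: W (go to 2, an L position)
n=5: L (sole option 4(W) is W)
n=6: W (go to 5, an L position)
n=7: L (sole option 6(W) is W)
n=8: W (go to 7, an L position)
n=9: L (sole option 8(W) is W)
n=10: W (go to 5, an L position)
n=11: L (sole option 10(W) is W)
n=12: W (go to 11, an L position)
n=13: L (sole option 12(W) is W)
n=14: W (go to 7, an L position)
n=15: L (sole option 14(W) is W)
n=16: W (go to 15, an L position)
L entries with 1 ≤ n ≤ 16 (n=0 is outside the asked range and is not counted): n = 2, 5, 7, 9, 11, 13, 15; that makes 7.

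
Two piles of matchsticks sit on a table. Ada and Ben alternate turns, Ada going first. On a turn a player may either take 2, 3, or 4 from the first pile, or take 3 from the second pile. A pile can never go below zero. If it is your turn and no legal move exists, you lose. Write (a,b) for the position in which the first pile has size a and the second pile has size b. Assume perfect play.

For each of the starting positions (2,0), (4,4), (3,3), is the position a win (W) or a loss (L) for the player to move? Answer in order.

Compute win/loss labels from the base case upward. A position with no move is L. Any other position is W if it can reach an L in one move, else L.
No move ever increases a pile, so every position that can arise here has a ≤ 4 and b ≤ 4; it is enough to label the cells with 0 ≤ a ≤ 4 and 0 ≤ b ≤ 4.
Every move lowers a or b (never raises either), so fill the grid row by row in increasing a, and left to right within a row: each cell's successors are then already labelled.
      b=0  b=1  b=2  b=3  b=4
a=0:    L    L    L    W    W
a=1:    L    L    L    W    W
a=2:    W    W    W    L    L
a=3:    W    W    W    L    L
a=4:    W    W    W    W    W
Cells with no legal move (terminal, hence L): (0,0), (0,1), (0,2), (1,0), (1,1), (1,2).
The remaining L cells, each justified by listing all of its moves:
(2,3): →(0,3)(W), (2,0)(W) — all W, so L
(2,4): →(0,4)(W), (2,1)(W) — all W, so L
(3,3): →(1,3)(W), (0,3)(W), (3,0)(W) — all W, so L
(3,4): →(1,4)(W), (0,4)(W), (3,1)(W) — all W, so L
Every other cell has at least one move into one of the L cells above, so it is W.
(2,0): the move to (0,0) reaches an L cell, so W
(4,4): the move to (2,4) reaches an L cell, so W
(3,3): one of the L cells justified above, so L

(2,0): W, (4,4): W, (3,3): L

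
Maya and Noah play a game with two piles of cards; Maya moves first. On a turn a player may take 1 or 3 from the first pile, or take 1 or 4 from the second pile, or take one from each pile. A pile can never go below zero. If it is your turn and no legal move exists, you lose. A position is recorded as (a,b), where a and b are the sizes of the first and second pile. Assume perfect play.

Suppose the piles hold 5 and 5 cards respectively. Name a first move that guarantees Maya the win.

Move to (5,4).

Label each position W (a win for the player to move) or L (a loss). A position with no legal move is L; any other position is W exactly when some move reaches an L, and L when every move reaches a W.
No move ever increases a pile, so every position that can arise here has a ≤ 5 and b ≤ 5; it is enough to label the cells with 0 ≤ a ≤ 5 and 0 ≤ b ≤ 5.
Every move lowers a or b (never raises either), so fill the grid row by row in increasing a, and left to right within a row: each cell's successors are then already labelled.
      b=0  b=1  b=2  b=3  b=4  b=5
a=0:    L    W    L    W    W    L
a=1:    W    W    W    W    L    W
a=2:    L    W    L    W    W    W
a=3:    W    W    W    W    L    W
a=4:    L    W    L    W    W    W
a=5:    W    W    W    W    L    W
Cells with no legal move (terminal, hence L): (0,0).
The remaining L cells, each justified by listing all of its moves:
(0,2): the only move is to (0,1)(W), a W ⇒ L
(0,5): moves to (0,4)(W), (0,1)(W); every one is W ⇒ L
(1,4): moves to (0,4)(W), (1,3)(W), (1,0)(W), (0,3)(W); every one is W ⇒ L
(2,0): the only move is to (1,0)(W), a W ⇒ L
(2,2): moves to (1,2)(W), (2,1)(W), (1,1)(W); every one is W ⇒ L
(3,4): moves to (2,4)(W), (0,4)(W), (3,3)(W), (3,0)(W), (2,3)(W); every one is W ⇒ L
(4,0): moves to (3,0)(W), (1,0)(W); every one is W ⇒ L
(4,2): moves to (3,2)(W), (1,2)(W), (4,1)(W), (3,1)(W); every one is W ⇒ L
(5,4): moves to (4,4)(W), (2,4)(W), (5,3)(W), (5,0)(W), (4,3)(W); every one is W ⇒ L
Every other cell has at least one move into one of the L cells above, so it is W.
From (5,5), the L positions reachable in one move are: (5,4).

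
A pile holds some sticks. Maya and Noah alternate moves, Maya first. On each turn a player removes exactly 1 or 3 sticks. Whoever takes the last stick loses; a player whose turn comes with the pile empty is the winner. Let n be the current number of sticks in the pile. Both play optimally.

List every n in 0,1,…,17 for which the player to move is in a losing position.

Use the standard recursion: the mover wins at a terminal position; elsewhere, the mover wins exactly when some move hands the opponent an L position.
n=0: no move; the opponent has just taken the last stick and therefore loses → W
n=1: only reaches 0(W), which is W → L
n=2: reaches L-position 1 → W
n=3: only reaches 2(W), 0(W), all W → L
n=4: reaches L-position 3 → W
n=5: only reaches 4(W), 2(W), all W → L
n=6: reaches L-position 5 → W
n=7: only reaches 6(W), 4(W), all W → L
n=8: reaches L-position 7 → W
n=9: only reaches 8(W), 6(W), all W → L
n=10: reaches L-position 9 → W
n=11: only reaches 10(W), 8(W), all W → L
n=12: reaches L-position 11 → W
n=13: only reaches 12(W), 10(W), all W → L
n=14: reaches L-position 13 → W
n=15: only reaches 14(W), 12(W), all W → L
n=16: reaches L-position 15 → W
n=17: only reaches 16(W), 14(W), all W → L
Reading off the rows marked L gives the requested list; there are 9 such values of n.

1, 3, 5, 7, 9, 11, 13, 15, 17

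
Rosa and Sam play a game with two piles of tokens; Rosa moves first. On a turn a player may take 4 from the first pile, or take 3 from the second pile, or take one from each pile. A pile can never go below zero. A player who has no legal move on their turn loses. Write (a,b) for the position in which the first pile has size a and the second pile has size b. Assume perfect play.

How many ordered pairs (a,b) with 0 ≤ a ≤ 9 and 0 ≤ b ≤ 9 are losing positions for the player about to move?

Classify positions by backward induction: terminal positions (no move available) are L. From any other position, the mover wins iff some move reaches an L.
Every move lowers a or b (never raises either), so fill the grid row by row in increasing a, and left to right within a row: each cell's successors are then already labelled.
      b=0  b=1  b=2  b=3  b=4  b=5  b=6  b=7  b=8  b=9
a=0:    L    L    L    W    W    W    L    L    L    W
a=1:    L    W    W    W    L    L    L    W    W    W
a=2:    L    W    L    W    L    W    W    W    L    L
a=3:    L    W    L    W    L    W    L    W    L    W
a=4:    W    W    W    W    L    W    W    W    W    W
a=5:    W    L    L    L    W    W    W    L    L    L
a=6:    W    L    W    W    W    L    L    L    W    W
a=7:    W    L    W    L    W    L    W    W    W    L
a=8:    L    L    W    W    W    L    W    L    W    L
a=9:    L    W    W    W    L    L    W    W    W    W
Cells with no legal move (terminal, hence L): (0,0), (0,1), (0,2), (1,0), (2,0), (3,0).
The remaining L cells, each justified by listing all of its moves:
(0,6): the only move is to (0,3)(W), a W ⇒ L
(0,7): the only move is to (0,4)(W), a W ⇒ L
(0,8): the only move is to (0,5)(W), a W ⇒ L
(1,4): moves to (1,1)(W), (0,3)(W); every one is W ⇒ L
(1,5): moves to (1,2)(W), (0,4)(W); every one is W ⇒ L
(1,6): moves to (1,3)(W), (0,5)(W); every one is W ⇒ L
(2,2): the only move is to (1,1)(W), a W ⇒ L
(2,4): moves to (2,1)(W), (1,3)(W); every one is W ⇒ L
(2,8): moves to (2,5)(W), (1,7)(W); every one is W ⇒ L
(2,9): moves to (2,6)(W), (1,8)(W); every one is W ⇒ L
(3,2): the only move is to (2,1)(W), a W ⇒ L
(3,4): moves to (3,1)(W), (2,3)(W); every one is W ⇒ L
(3,6): moves to (3,3)(W), (2,5)(W); every one is W ⇒ L
(3,8): moves to (3,5)(W), (2,7)(W); every one is W ⇒ L
(4,4): moves to (0,4)(W), (4,1)(W), (3,3)(W); every one is W ⇒ L
(5,1): moves to (1,1)(W), (4,0)(W); every one is W ⇒ L
(5,2): moves to (1,2)(W), (4,1)(W); every one is W ⇒ L
(5,3): moves to (1,3)(W), (5,0)(W), (4,2)(W); every one is W ⇒ L
(5,7): moves to (1,7)(W), (5,4)(W), (4,6)(W); every one is W ⇒ L
(5,8): moves to (1,8)(W), (5,5)(W), (4,7)(W); every one is W ⇒ L
(5,9): moves to (1,9)(W), (5,6)(W), (4,8)(W); every one is W ⇒ L
(6,1): moves to (2,1)(W), (5,0)(W); every one is W ⇒ L
(6,5): moves to (2,5)(W), (6,2)(W), (5,4)(W); every one is W ⇒ L
(6,6): moves to (2,6)(W), (6,3)(W), (5,5)(W); every one is W ⇒ L
(6,7): moves to (2,7)(W), (6,4)(W), (5,6)(W); every one is W ⇒ L
(7,1): moves to (3,1)(W), (6,0)(W); every one is W ⇒ L
(7,3): moves to (3,3)(W), (7,0)(W), (6,2)(W); every one is W ⇒ L
(7,5): moves to (3,5)(W), (7,2)(W), (6,4)(W); every one is W ⇒ L
(7,9): moves to (3,9)(W), (7,6)(W), (6,8)(W); every one is W ⇒ L
(8,0): the only move is to (4,0)(W), a W ⇒ L
(8,1): moves to (4,1)(W), (7,0)(W); every one is W ⇒ L
(8,5): moves to (4,5)(W), (8,2)(W), (7,4)(W); every one is W ⇒ L
(8,7): moves to (4,7)(W), (8,4)(W), (7,6)(W); every one is W ⇒ L
(8,9): moves to (4,9)(W), (8,6)(W), (7,8)(W); every one is W ⇒ L
(9,0): the only move is to (5,0)(W), a W ⇒ L
(9,4): moves to (5,4)(W), (9,1)(W), (8,3)(W); every one is W ⇒ L
(9,5): moves to (5,5)(W), (9,2)(W), (8,4)(W); every one is W ⇒ L
Every other cell has at least one move into one of the L cells above, so it is W.
L cells per row: a=0: 6, a=1: 4, a=2: 5, a=3: 5, a=4: 1, a=5: 6, a=6: 4, a=7: 4, a=8: 5, a=9: 3; total 43.

43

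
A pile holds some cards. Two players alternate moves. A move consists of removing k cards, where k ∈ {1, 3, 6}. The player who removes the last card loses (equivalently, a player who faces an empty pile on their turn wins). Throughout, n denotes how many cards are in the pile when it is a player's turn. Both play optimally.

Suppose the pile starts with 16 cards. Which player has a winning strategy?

Work bottom-up. With no move the player to move wins. Otherwise the position is W if at least one move leads to an L position for the opponent, and L if every move leads to a W.
n=0: no move; the opponent has just taken the last card and therefore loses → W
n=1: only reaches 0(W), which is W → L
n=2: reaches L-position 1 → W
n=3: only reaches 2(W), 0(W), all W → L
n=4: reaches L-position 3 → W
n=5: only reaches 4(W), 2(W), all W → L
n=6: reaches L-position 5 → W
n=7: reaches L-position 1 → W
n=8: reaches L-position 5 → W
n=9: reaches L-position 3 → W
n=10: only reaches 9(W), 7(W), 4(W), all W → L
n=11: reaches L-position 10 → W
n=12: only reaches 11(W), 9(W), 6(W), all W → L
n=13: reaches L-position 12 → W
n=14: only reaches 13(W), 11(W), 8(W), all W → L
n=15: reaches L-position 14 → W
n=16: reaches L-position 10 → W
The starting position 16 is W: the player to move should remove 6, leaving 10, handing over an L position.

The first player wins.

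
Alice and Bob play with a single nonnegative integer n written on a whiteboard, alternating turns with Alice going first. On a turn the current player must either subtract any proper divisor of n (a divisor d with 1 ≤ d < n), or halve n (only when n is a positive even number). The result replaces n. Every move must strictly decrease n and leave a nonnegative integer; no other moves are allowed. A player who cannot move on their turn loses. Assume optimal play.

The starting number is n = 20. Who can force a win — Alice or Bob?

Label each position W (a win for the player to move) or L (a loss). A position with no legal move is L; any other position is W exactly when some move reaches an L, and L when every move reaches a W.
n=0: no move → L
n=1: no move → L
n=2: can move to 1, which is L ⇒ W
n=3: the only move is to 2(W), a W ⇒ L
n=4: can move to 3, which is L ⇒ W
n=5: the only move is to 4(W), a W ⇒ L
n=6: can move to 3, which is L ⇒ W
n=7: the only move is to 6(W), a W ⇒ L
n=8: can move to 7, which is L ⇒ W
n=9: moves to 6(W), 8(W); every one is W ⇒ L
n=10: can move to 5, which is L ⇒ W
n=11: the only move is to 10(W), a W ⇒ L
n=12: can move to 9, which is L ⇒ W
n=13: the only move is to 12(W), a W ⇒ L
n=14: can move to 7, which is L ⇒ W
n=15: moves to 10(W), 12(W), 14(W); every one is W ⇒ L
n=16: can move to 15, which is L ⇒ W
n=17: the only move is to 16(W), a W ⇒ L
n=18: can move to 9, which is L ⇒ W
n=19: the only move is to 18(W), a W ⇒ L
n=20: can move to 15, which is L ⇒ W
The starting position 20 is W: Alice should move to 15, handing over an L position.

Alice wins.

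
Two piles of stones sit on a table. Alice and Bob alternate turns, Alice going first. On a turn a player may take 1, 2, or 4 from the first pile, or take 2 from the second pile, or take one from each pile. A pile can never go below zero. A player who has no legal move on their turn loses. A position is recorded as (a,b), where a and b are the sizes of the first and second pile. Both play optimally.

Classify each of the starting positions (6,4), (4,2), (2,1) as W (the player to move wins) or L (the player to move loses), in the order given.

(6,4): L, (4,2): W, (2,1): W

Positions with no move are L. A position that does have a move is losing for the player to move precisely when every available move leads to a winning position for the opponent. Fill in the labels:
No move ever increases a pile, so every position that can arise here has a ≤ 6 and b ≤ 4; it is enough to label the cells with 0 ≤ a ≤ 6 and 0 ≤ b ≤ 4.
Every move lowers a or b (never raises either), so fill the grid row by row in increasing a, and left to right within a row: each cell's successors are then already labelled.
      b=0  b=1  b=2  b=3  b=4
a=0:    L    L    W    W    L
a=1:    W    W    W    L    W
a=2:    W    W    L    W    W
a=3:    L    L    W    W    L
a=4:    W    W    W    L    W
a=5:    W    W    L    W    W
a=6:    L    L    W    W    L
Cells with no legal move (terminal, hence L): (0,0), (0,1).
The remaining L cells, each justified by listing all of its moves:
(0,4): →(0,2)(W) only, which is W, so L
(1,3): →(0,3)(W), (1,1)(W), (0,2)(W) — all W, so L
(2,2): →(1,2)(W), (0,2)(W), (2,0)(W), (1,1)(W) — all W, so L
(3,0): →(2,0)(W), (1,0)(W) — all W, so L
(3,1): →(2,1)(W), (1,1)(W), (2,0)(W) — all W, so L
(3,4): →(2,4)(W), (1,4)(W), (3,2)(W), (2,3)(W) — all W, so L
(4,3): →(3,3)(W), (2,3)(W), (0,3)(W), (4,1)(W), (3,2)(W) — all W, so L
(5,2): →(4,2)(W), (3,2)(W), (1,2)(W), (5,0)(W), (4,1)(W) — all W, so L
(6,0): →(5,0)(W), (4,0)(W), (2,0)(W) — all W, so L
(6,1): →(5,1)(W), (4,1)(W), (2,1)(W), (5,0)(W) — all W, so L
(6,4): →(5,4)(W), (4,4)(W), (2,4)(W), (6,2)(W), (5,3)(W) — all W, so L
Every other cell has at least one move into one of the L cells above, so it is W.
(6,4): one of the L cells justified above, so L
(4,2): the move to (2,2) reaches an L cell, so W
(2,1): the move to (0,1) reaches an L cell, so W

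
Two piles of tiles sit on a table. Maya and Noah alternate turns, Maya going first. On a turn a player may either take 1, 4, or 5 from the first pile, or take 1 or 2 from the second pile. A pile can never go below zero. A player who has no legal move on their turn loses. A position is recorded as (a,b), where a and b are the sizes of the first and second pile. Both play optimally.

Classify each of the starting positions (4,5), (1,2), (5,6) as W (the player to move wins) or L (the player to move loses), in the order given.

Label each position W (a win for the player to move) or L (a loss). A position with no legal move is L; any other position is W exactly when some move reaches an L, and L when every move reaches a W.
No move ever increases a pile, so every position that can arise here has a ≤ 5 and b ≤ 6; it is enough to label the cells with 0 ≤ a ≤ 5 and 0 ≤ b ≤ 6.
Every move lowers a or b (never raises either), so fill the grid row by row in increasing a, and left to right within a row: each cell's successors are then already labelled.
      b=0  b=1  b=2  b=3  b=4  b=5  b=6
a=0:    L    W    W    L    W    W    L
a=1:    W    L    W    W    L    W    W
a=2:    L    W    W    L    W    W    L
a=3:    W    L    W    W    L    W    W
a=4:    W    W    L    W    W    L    W
a=5:    W    W    W    W    W    W    W
Cells with no legal move (terminal, hence L): (0,0).
The remaining L cells, each justified by listing all of its moves:
(0,3): moves to (0,2)(W), (0,1)(W); every one is W ⇒ L
(0,6): moves to (0,5)(W), (0,4)(W); every one is W ⇒ L
(1,1): moves to (0,1)(W), (1,0)(W); every one is W ⇒ L
(1,4): moves to (0,4)(W), (1,3)(W), (1,2)(W); every one is W ⇒ L
(2,0): the only move is to (1,0)(W), a W ⇒ L
(2,3): moves to (1,3)(W), (2,2)(W), (2,1)(W); every one is W ⇒ L
(2,6): moves to (1,6)(W), (2,5)(W), (2,4)(W); every one is W ⇒ L
(3,1): moves to (2,1)(W), (3,0)(W); every one is W ⇒ L
(3,4): moves to (2,4)(W), (3,3)(W), (3,2)(W); every one is W ⇒ L
(4,2): moves to (3,2)(W), (0,2)(W), (4,1)(W), (4,0)(W); every one is W ⇒ L
(4,5): moves to (3,5)(W), (0,5)(W), (4,4)(W), (4,3)(W); every one is W ⇒ L
Every other cell has at least one move into one of the L cells above, so it is W.
(4,5): one of the L cells justified above, so L
(1,2): the move to (1,1) reaches an L cell, so W
(5,6): the move to (0,6) reaches an L cell, so W

(4,5): L, (1,2): W, (5,6): W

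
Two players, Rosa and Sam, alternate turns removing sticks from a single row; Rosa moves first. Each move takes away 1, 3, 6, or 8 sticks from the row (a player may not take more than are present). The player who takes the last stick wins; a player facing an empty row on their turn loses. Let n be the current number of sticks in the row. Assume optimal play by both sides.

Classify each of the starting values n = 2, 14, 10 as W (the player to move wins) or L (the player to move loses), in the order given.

Use the standard recursion: the mover loses at a terminal position; elsewhere, the mover wins exactly when some move hands the opponent an L position.
n=0: no move → L
n=1: →0(L), so W
n=2: →1(W) only, which is W, so L
n=3: →2(L), so W
n=4: →3(W), 1(W) — all W, so L
n=5: →4(L), so W
n=6: →0(L), so W
n=7: →4(L), so W
n=8: →2(L), so W
n=9: →8(W), 6(W), 3(W), 1(W) — all W, so L
n=10: →9(L), so W
n=11: →10(W), 8(W), 5(W), 3(W) — all W, so L
n=12: →11(L), so W
n=13: →12(W), 10(W), 7(W), 5(W) — all W, so L
n=14: →13(L), so W

2: L, 14: W, 10: W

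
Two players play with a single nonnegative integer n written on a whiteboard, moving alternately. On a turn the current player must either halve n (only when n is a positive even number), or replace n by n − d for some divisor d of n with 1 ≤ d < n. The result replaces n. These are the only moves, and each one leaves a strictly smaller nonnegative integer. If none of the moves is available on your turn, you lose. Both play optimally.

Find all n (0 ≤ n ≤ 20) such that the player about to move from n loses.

Build the W/L table. Terminal = L. A non-terminal position is W if it has a move to some L; otherwise it is L.
n=0: no move → L
n=1: no move → L
n=2: reaches L-position 1 → W
n=3: only reaches 2(W), which is W → L
n=4: reaches L-position 3 → W
n=5: only reaches 4(W), which is W → L
n=6: reaches L-position 3 → W
n=7: only reaches 6(W), which is W → L
n=8: reaches L-position 7 → W
n=9: only reaches 6(W), 8(W), all W → L
n=10: reaches L-position 5 → W
n=11: only reaches 10(W), which is W → L
n=12: reaches L-position 9 → W
n=13: only reaches 12(W), which is W → L
n=14: reaches L-position 7 → W
n=15: only reaches 10(W), 12(W), 14(W), all W → L
n=16: reaches L-position 15 → W
n=17: only reaches 16(W), which is W → L
n=18: reaches L-position 9 → W
n=19: only reaches 18(W), which is W → L
n=20: reaches L-position 15 → W
The losing starting values of n are exactly the entries labelled L in this table (11 of them).

0, 1, 3, 5, 7, 9, 11, 13, 15, 17, 19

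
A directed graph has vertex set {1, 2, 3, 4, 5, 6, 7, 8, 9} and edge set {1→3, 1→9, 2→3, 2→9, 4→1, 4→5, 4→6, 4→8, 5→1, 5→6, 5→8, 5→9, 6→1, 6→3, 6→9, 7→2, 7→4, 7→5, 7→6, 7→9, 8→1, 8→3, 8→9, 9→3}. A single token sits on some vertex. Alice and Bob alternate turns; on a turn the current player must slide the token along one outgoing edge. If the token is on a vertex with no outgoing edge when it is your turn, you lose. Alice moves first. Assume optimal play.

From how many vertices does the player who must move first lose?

2

Build the W/L table. Terminal = L. A non-terminal position is W if it has a move to some L; otherwise it is L.
Every edge goes from a vertex to one that appears earlier in the order 3, 9, 1, 8, 6, 5, 4, 2, 7, so processing vertices in that order labels each vertex after all of its successors.
3: no outgoing edge → L
9: W (go to 3, an L position)
1: W (go to 3, an L position)
8: W (go to 3, an L position)
6: W (go to 3, an L position)
5: L (options 6(W), 8(W), 1(W), 9(W) are all W)
4: W (go to 5, an L position)
2: W (go to 3, an L position)
7: W (go to 5, an L position)
The L vertices are 3, 5; that is 2 in all.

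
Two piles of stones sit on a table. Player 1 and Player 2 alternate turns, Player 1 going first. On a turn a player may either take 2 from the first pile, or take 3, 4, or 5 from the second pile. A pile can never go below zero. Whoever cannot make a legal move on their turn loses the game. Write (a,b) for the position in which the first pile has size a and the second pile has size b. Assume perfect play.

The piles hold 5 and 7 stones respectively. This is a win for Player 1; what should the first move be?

Move to (5,2).

Use the standard recursion: the mover loses at a terminal position; elsewhere, the mover wins exactly when some move hands the opponent an L position.
No move ever increases a pile, so every position that can arise here has a ≤ 5 and b ≤ 7; it is enough to label the cells with 0 ≤ a ≤ 5 and 0 ≤ b ≤ 7.
Every move lowers a or b (never raises either), so fill the grid row by row in increasing a, and left to right within a row: each cell's successors are then already labelled.
      b=0  b=1  b=2  b=3  b=4  b=5  b=6  b=7
a=0:    L    L    L    W    W    W    W    W
a=1:    L    L    L    W    W    W    W    W
a=2:    W    W    W    L    L    L    W    W
a=3:    W    W    W    L    L    L    W    W
a=4:    L    L    L    W    W    W    W    W
a=5:    L    L    L    W    W    W    W    W
Cells with no legal move (terminal, hence L): (0,0), (0,1), (0,2), (1,0), (1,1), (1,2).
The remaining L cells, each justified by listing all of its moves:
(2,3): L (options (0,3)(W), (2,0)(W) are all W)
(2,4): L (options (0,4)(W), (2,1)(W), (2,0)(W) are all W)
(2,5): L (options (0,5)(W), (2,2)(W), (2,1)(W), (2,0)(W) are all W)
(3,3): L (options (1,3)(W), (3,0)(W) are all W)
(3,4): L (options (1,4)(W), (3,1)(W), (3,0)(W) are all W)
(3,5): L (options (1,5)(W), (3,2)(W), (3,1)(W), (3,0)(W) are all W)
(4,0): L (sole option (2,0)(W) is W)
(4,1): L (sole option (2,1)(W) is W)
(4,2): L (sole option (2,2)(W) is W)
(5,0): L (sole option (3,0)(W) is W)
(5,1): L (sole option (3,1)(W) is W)
(5,2): L (sole option (3,2)(W) is W)
Every other cell has at least one move into one of the L cells above, so it is W.
From (5,7), the L positions reachable in one move are: (5,2).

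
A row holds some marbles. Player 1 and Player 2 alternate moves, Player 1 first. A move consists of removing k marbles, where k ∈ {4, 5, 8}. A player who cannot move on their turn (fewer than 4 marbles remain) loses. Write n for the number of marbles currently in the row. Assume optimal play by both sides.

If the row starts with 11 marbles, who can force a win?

Classify positions by backward induction: terminal positions (no move available) are L. From any other position, the mover wins iff some move reaches an L.
n=0: no move → L
n=1: no move → L
n=2: no move → L
n=3: no move → L
n=4: →0(L), so W
n=5: →1(L), so W
n=6: →2(L), so W
n=7: →3(L), so W
n=8: →3(L), so W
n=9: →1(L), so W
n=10: →2(L), so W
n=11: →3(L), so W
From 11 Player 1 can remove 8, leaving 3, reaching an L position.

Player 1 wins.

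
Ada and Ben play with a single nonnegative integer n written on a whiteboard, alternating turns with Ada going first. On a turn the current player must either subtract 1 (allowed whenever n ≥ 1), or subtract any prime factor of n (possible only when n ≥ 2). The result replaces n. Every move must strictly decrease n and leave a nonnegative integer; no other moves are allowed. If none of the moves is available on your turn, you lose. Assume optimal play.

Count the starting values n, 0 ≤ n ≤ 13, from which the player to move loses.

Compute win/loss labels from the base case upward. A position with no move is L. Any other position is W if it can reach an L in one move, else L.
n=0: no move → L
n=1: can move to 0, which is L ⇒ W
n=2: can move to 0, which is L ⇒ W
n=3: can move to 0, which is L ⇒ W
n=4: moves to 2(W), 3(W); every one is W ⇒ L
n=5: can move to 0, which is L ⇒ W
n=6: can move to 4, which is L ⇒ W
n=7: can move to 0, which is L ⇒ W
n=8: moves to 6(W), 7(W); every one is W ⇒ L
n=9: can move to 8, which is L ⇒ W
n=10: can move to 8, which is L ⇒ W
n=11: can move to 0, which is L ⇒ W
n=12: moves to 9(W), 10(W), 11(W); every one is W ⇒ L
n=13: can move to 0, which is L ⇒ W
L entries with 0 ≤ n ≤ 13: n = 0, 4, 8, 12; that makes 4.

4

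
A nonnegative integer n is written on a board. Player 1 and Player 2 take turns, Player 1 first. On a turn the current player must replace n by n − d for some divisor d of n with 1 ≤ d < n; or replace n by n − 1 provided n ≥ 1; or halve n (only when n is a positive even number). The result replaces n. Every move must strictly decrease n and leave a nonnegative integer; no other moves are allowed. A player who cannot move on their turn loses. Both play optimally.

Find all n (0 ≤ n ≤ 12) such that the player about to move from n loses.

Positions with no move are L. A position that does have a move is losing for the player to move precisely when every available move leads to a winning position for the opponent. Fill in the labels:
n=0: no move → L
n=1: →0(L), so W
n=2: →1(W) only, which is W, so L
n=3: →2(L), so W
n=4: →2(L), so W
n=5: →4(W) only, which is W, so L
n=6: →5(L), so W
n=7: →6(W) only, which is W, so L
n=8: →7(L), so W
n=9: →6(W), 8(W) — all W, so L
n=10: →5(L), so W
n=11: →10(W) only, which is W, so L
n=12: →9(L), so W
Reading off the rows marked L gives the requested list; there are 6 such values of n.

0, 2, 5, 7, 9, 11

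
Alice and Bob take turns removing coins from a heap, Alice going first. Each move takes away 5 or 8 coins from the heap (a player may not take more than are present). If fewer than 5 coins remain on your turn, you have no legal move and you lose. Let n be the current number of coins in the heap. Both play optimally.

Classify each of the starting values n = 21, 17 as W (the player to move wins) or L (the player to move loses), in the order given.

Compute win/loss labels from the base case upward. A position with no move is L. Any other position is W if it can reach an L in one move, else L.
n=0: no move → L
n=1: no move → L
n=2: no move → L
n=3: no move → L
n=4: no move → L
n=5: W (go to 0, an L position)
n=6: W (go to 1, an L position)
n=7: W (go to 2, an L position)
n=8: W (go to 3, an L position)
n=9: W (go to 4, an L position)
n=10: W (go to 2, an L position)
n=11: W (go to 3, an L position)
n=12: W (go to 4, an L position)
n=13: L (options 8(W), 5(W) are all W)
n=14: L (options 9(W), 6(W) are all W)
n=15: L (options 10(W), 7(W) are all W)
n=16: L (options 11(W), 8(W) are all W)
n=17: L (options 12(W), 9(W) are all W)
n=18: W (go to 13, an L position)
n=19: W (go to 14, an L position)
n=20: W (go to 15, an L position)
n=21: W (go to 16, an L position)

21: W, 17: L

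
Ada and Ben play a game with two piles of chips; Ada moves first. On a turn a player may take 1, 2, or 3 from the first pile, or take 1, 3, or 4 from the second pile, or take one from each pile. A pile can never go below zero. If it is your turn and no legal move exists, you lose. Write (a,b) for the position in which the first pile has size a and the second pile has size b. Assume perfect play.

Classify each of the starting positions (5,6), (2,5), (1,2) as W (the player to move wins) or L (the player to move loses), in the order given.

(5,6): L, (2,5): W, (1,2): W

Build the W/L table. Terminal = L. A non-terminal position is W if it has a move to some L; otherwise it is L.
No move ever increases a pile, so every position that can arise here has a ≤ 5 and b ≤ 6; it is enough to label the cells with 0 ≤ a ≤ 5 and 0 ≤ b ≤ 6.
Every move lowers a or b (never raises either), so fill the grid row by row in increasing a, and left to right within a row: each cell's successors are then already labelled.
      b=0  b=1  b=2  b=3  b=4  b=5  b=6
a=0:    L    W    L    W    W    W    W
a=1:    W    W    W    W    L    W    L
a=2:    W    L    W    L    W    W    W
a=3:    W    W    W    W    W    L    W
a=4:    L    W    L    W    W    W    W
a=5:    W    W    W    W    L    W    L
Cells with no legal move (terminal, hence L): (0,0).
The remaining L cells, each justified by listing all of its moves:
(0,2): the only move is to (0,1)(W), a W ⇒ L
(1,4): moves to (0,4)(W), (1,3)(W), (1,1)(W), (1,0)(W), (0,3)(W); every one is W ⇒ L
(1,6): moves to (0,6)(W), (1,5)(W), (1,3)(W), (1,2)(W), (0,5)(W); every one is W ⇒ L
(2,1): moves to (1,1)(W), (0,1)(W), (2,0)(W), (1,0)(W); every one is W ⇒ L
(2,3): moves to (1,3)(W), (0,3)(W), (2,2)(W), (2,0)(W), (1,2)(W); every one is W ⇒ L
(3,5): moves to (2,5)(W), (1,5)(W), (0,5)(W), (3,4)(W), (3,2)(W), (3,1)(W), (2,4)(W); every one is W ⇒ L
(4,0): moves to (3,0)(W), (2,0)(W), (1,0)(W); every one is W ⇒ L
(4,2): moves to (3,2)(W), (2,2)(W), (1,2)(W), (4,1)(W), (3,1)(W); every one is W ⇒ L
(5,4): moves to (4,4)(W), (3,4)(W), (2,4)(W), (5,3)(W), (5,1)(W), (5,0)(W), (4,3)(W); every one is W ⇒ L
(5,6): moves to (4,6)(W), (3,6)(W), (2,6)(W), (5,5)(W), (5,3)(W), (5,2)(W), (4,5)(W); every one is W ⇒ L
Every other cell has at least one move into one of the L cells above, so it is W.
(5,6): one of the L cells justified above, so L
(2,5): the move to (2,1) reaches an L cell, so W
(1,2): the move to (0,2) reaches an L cell, so W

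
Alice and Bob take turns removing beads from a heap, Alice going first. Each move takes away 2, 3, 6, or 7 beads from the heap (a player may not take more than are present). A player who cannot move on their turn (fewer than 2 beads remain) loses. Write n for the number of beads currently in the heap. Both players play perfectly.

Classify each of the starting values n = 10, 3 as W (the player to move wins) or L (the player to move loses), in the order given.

Classify positions by backward induction: terminal positions (no move available) are L. From any other position, the mover wins iff some move reaches an L.
n=0: no move → L
n=1: no move → L
n=2: reaches L-position 0 → W
n=3: reaches L-position 1 → W
n=4: reaches L-position 1 → W
n=5: only reaches 3(W), 2(W), all W → L
n=6: reaches L-position 0 → W
n=7: reaches L-position 5 → W
n=8: reaches L-position 5 → W
n=9: only reaches 7(W), 6(W), 3(W), 2(W), all W → L
n=10: only reaches 8(W), 7(W), 4(W), 3(W), all W → L

10: L, 3: W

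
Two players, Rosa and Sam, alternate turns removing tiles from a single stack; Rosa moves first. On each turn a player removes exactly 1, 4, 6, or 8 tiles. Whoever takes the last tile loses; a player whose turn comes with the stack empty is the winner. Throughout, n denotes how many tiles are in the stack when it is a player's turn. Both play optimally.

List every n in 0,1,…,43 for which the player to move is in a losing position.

1, 3, 6, 8, 13, 15, 18, 20, 25, 27, 30, 32, 37, 39, 42

Classify positions by backward induction: terminal positions (no move available) are W. From any other position, the mover wins iff some move reaches an L.
n=0: no move; the opponent has just taken the last tile and therefore loses → W
n=1: →0(W) only, which is W, so L
n=2: →1(L), so W
n=3: →2(W) only, which is W, so L
n=4: →3(L), so W
n=5: →1(L), so W
n=6: →5(W), 2(W), 0(W) — all W, so L
n=7: →6(L), so W
n=8: →7(W), 4(W), 2(W), 0(W) — all W, so L
n=9: →8(L), so W
n=10: →6(L), so W
n=11: →3(L), so W
n=12: →8(L), so W
n=13: →12(W), 9(W), 7(W), 5(W) — all W, so L
n=14: →13(L), so W
n=15: →14(W), 11(W), 9(W), 7(W) — all W, so L
n=16: →15(L), so W
n=17: →13(L), so W
n=18: →17(W), 14(W), 12(W), 10(W) — all W, so L
n=19: →18(L), so W
n=20: →19(W), 16(W), 14(W), 12(W) — all W, so L
n=21: →20(L), so W
n=22: →18(L), so W
n=23: →15(L), so W
n=24: →20(L), so W
n=25: →24(W), 21(W), 19(W), 17(W) — all W, so L
n=26: →25(L), so W
n=27: →26(W), 23(W), 21(W), 19(W) — all W, so L
n=28: →27(L), so W
n=29: →25(L), so W
n=30: →29(W), 26(W), 24(W), 22(W) — all W, so L
n=31: →30(L), so W
n=32: →31(W), 28(W), 26(W), 24(W) — all W, so L
n=33: →32(L), so W
n=34: →30(L), so W
n=35: →27(L), so W
n=36: →32(L), so W
n=37: →36(W), 33(W), 31(W), 29(W) — all W, so L
n=38: →37(L), so W
n=39: →38(W), 35(W), 33(W), 31(W) — all W, so L
n=40: →39(L), so W
n=41: →37(L), so W
n=42: →41(W), 38(W), 36(W), 34(W) — all W, so L
n=43: →42(L), so W
The losing starting values of n are exactly the entries labelled L in this table (15 of them).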